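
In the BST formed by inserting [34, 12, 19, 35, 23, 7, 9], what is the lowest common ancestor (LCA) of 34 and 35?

Tree insertion order: [34, 12, 19, 35, 23, 7, 9]
Tree (level-order array): [34, 12, 35, 7, 19, None, None, None, 9, None, 23]
In a BST, the LCA of p=34, q=35 is the first node v on the
root-to-leaf path with p <= v <= q (go left if both < v, right if both > v).
Walk from root:
  at 34: 34 <= 34 <= 35, this is the LCA
LCA = 34


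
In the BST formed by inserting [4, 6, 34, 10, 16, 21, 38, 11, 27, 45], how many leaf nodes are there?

Tree built from: [4, 6, 34, 10, 16, 21, 38, 11, 27, 45]
Tree (level-order array): [4, None, 6, None, 34, 10, 38, None, 16, None, 45, 11, 21, None, None, None, None, None, 27]
Rule: A leaf has 0 children.
Per-node child counts:
  node 4: 1 child(ren)
  node 6: 1 child(ren)
  node 34: 2 child(ren)
  node 10: 1 child(ren)
  node 16: 2 child(ren)
  node 11: 0 child(ren)
  node 21: 1 child(ren)
  node 27: 0 child(ren)
  node 38: 1 child(ren)
  node 45: 0 child(ren)
Matching nodes: [11, 27, 45]
Count of leaf nodes: 3


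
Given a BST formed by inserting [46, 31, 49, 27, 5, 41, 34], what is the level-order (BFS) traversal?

Tree insertion order: [46, 31, 49, 27, 5, 41, 34]
Tree (level-order array): [46, 31, 49, 27, 41, None, None, 5, None, 34]
BFS from the root, enqueuing left then right child of each popped node:
  queue [46] -> pop 46, enqueue [31, 49], visited so far: [46]
  queue [31, 49] -> pop 31, enqueue [27, 41], visited so far: [46, 31]
  queue [49, 27, 41] -> pop 49, enqueue [none], visited so far: [46, 31, 49]
  queue [27, 41] -> pop 27, enqueue [5], visited so far: [46, 31, 49, 27]
  queue [41, 5] -> pop 41, enqueue [34], visited so far: [46, 31, 49, 27, 41]
  queue [5, 34] -> pop 5, enqueue [none], visited so far: [46, 31, 49, 27, 41, 5]
  queue [34] -> pop 34, enqueue [none], visited so far: [46, 31, 49, 27, 41, 5, 34]
Result: [46, 31, 49, 27, 41, 5, 34]


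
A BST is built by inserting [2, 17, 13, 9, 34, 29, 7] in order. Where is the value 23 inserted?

Starting tree (level order): [2, None, 17, 13, 34, 9, None, 29, None, 7]
Insertion path: 2 -> 17 -> 34 -> 29
Result: insert 23 as left child of 29
Final tree (level order): [2, None, 17, 13, 34, 9, None, 29, None, 7, None, 23]


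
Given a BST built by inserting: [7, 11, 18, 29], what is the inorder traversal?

Tree insertion order: [7, 11, 18, 29]
Tree (level-order array): [7, None, 11, None, 18, None, 29]
Inorder traversal: [7, 11, 18, 29]


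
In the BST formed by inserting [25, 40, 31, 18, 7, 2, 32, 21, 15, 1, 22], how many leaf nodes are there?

Tree built from: [25, 40, 31, 18, 7, 2, 32, 21, 15, 1, 22]
Tree (level-order array): [25, 18, 40, 7, 21, 31, None, 2, 15, None, 22, None, 32, 1]
Rule: A leaf has 0 children.
Per-node child counts:
  node 25: 2 child(ren)
  node 18: 2 child(ren)
  node 7: 2 child(ren)
  node 2: 1 child(ren)
  node 1: 0 child(ren)
  node 15: 0 child(ren)
  node 21: 1 child(ren)
  node 22: 0 child(ren)
  node 40: 1 child(ren)
  node 31: 1 child(ren)
  node 32: 0 child(ren)
Matching nodes: [1, 15, 22, 32]
Count of leaf nodes: 4


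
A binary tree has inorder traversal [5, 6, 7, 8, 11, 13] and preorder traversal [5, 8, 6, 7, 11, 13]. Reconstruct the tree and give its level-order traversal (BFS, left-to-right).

Inorder:  [5, 6, 7, 8, 11, 13]
Preorder: [5, 8, 6, 7, 11, 13]
Algorithm: preorder visits root first, so consume preorder in order;
for each root, split the current inorder slice at that value into
left-subtree inorder and right-subtree inorder, then recurse.
Recursive splits:
  root=5; inorder splits into left=[], right=[6, 7, 8, 11, 13]
  root=8; inorder splits into left=[6, 7], right=[11, 13]
  root=6; inorder splits into left=[], right=[7]
  root=7; inorder splits into left=[], right=[]
  root=11; inorder splits into left=[], right=[13]
  root=13; inorder splits into left=[], right=[]
Reconstructed level-order: [5, 8, 6, 11, 7, 13]


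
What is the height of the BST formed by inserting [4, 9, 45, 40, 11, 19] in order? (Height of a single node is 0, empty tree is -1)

Insertion order: [4, 9, 45, 40, 11, 19]
Tree (level-order array): [4, None, 9, None, 45, 40, None, 11, None, None, 19]
Compute height bottom-up (empty subtree = -1):
  height(19) = 1 + max(-1, -1) = 0
  height(11) = 1 + max(-1, 0) = 1
  height(40) = 1 + max(1, -1) = 2
  height(45) = 1 + max(2, -1) = 3
  height(9) = 1 + max(-1, 3) = 4
  height(4) = 1 + max(-1, 4) = 5
Height = 5


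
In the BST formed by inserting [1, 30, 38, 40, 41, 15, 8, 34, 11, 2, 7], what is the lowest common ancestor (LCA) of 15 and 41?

Tree insertion order: [1, 30, 38, 40, 41, 15, 8, 34, 11, 2, 7]
Tree (level-order array): [1, None, 30, 15, 38, 8, None, 34, 40, 2, 11, None, None, None, 41, None, 7]
In a BST, the LCA of p=15, q=41 is the first node v on the
root-to-leaf path with p <= v <= q (go left if both < v, right if both > v).
Walk from root:
  at 1: both 15 and 41 > 1, go right
  at 30: 15 <= 30 <= 41, this is the LCA
LCA = 30


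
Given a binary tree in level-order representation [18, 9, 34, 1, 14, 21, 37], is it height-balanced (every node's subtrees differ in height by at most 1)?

Tree (level-order array): [18, 9, 34, 1, 14, 21, 37]
Definition: a tree is height-balanced if, at every node, |h(left) - h(right)| <= 1 (empty subtree has height -1).
Bottom-up per-node check:
  node 1: h_left=-1, h_right=-1, diff=0 [OK], height=0
  node 14: h_left=-1, h_right=-1, diff=0 [OK], height=0
  node 9: h_left=0, h_right=0, diff=0 [OK], height=1
  node 21: h_left=-1, h_right=-1, diff=0 [OK], height=0
  node 37: h_left=-1, h_right=-1, diff=0 [OK], height=0
  node 34: h_left=0, h_right=0, diff=0 [OK], height=1
  node 18: h_left=1, h_right=1, diff=0 [OK], height=2
All nodes satisfy the balance condition.
Result: Balanced


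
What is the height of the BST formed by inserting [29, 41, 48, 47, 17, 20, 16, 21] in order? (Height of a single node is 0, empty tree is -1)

Insertion order: [29, 41, 48, 47, 17, 20, 16, 21]
Tree (level-order array): [29, 17, 41, 16, 20, None, 48, None, None, None, 21, 47]
Compute height bottom-up (empty subtree = -1):
  height(16) = 1 + max(-1, -1) = 0
  height(21) = 1 + max(-1, -1) = 0
  height(20) = 1 + max(-1, 0) = 1
  height(17) = 1 + max(0, 1) = 2
  height(47) = 1 + max(-1, -1) = 0
  height(48) = 1 + max(0, -1) = 1
  height(41) = 1 + max(-1, 1) = 2
  height(29) = 1 + max(2, 2) = 3
Height = 3


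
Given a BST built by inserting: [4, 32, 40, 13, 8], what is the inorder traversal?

Tree insertion order: [4, 32, 40, 13, 8]
Tree (level-order array): [4, None, 32, 13, 40, 8]
Inorder traversal: [4, 8, 13, 32, 40]


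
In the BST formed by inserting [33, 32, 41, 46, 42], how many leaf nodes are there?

Tree built from: [33, 32, 41, 46, 42]
Tree (level-order array): [33, 32, 41, None, None, None, 46, 42]
Rule: A leaf has 0 children.
Per-node child counts:
  node 33: 2 child(ren)
  node 32: 0 child(ren)
  node 41: 1 child(ren)
  node 46: 1 child(ren)
  node 42: 0 child(ren)
Matching nodes: [32, 42]
Count of leaf nodes: 2


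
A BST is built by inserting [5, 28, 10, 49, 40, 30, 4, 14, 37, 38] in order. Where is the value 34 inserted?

Starting tree (level order): [5, 4, 28, None, None, 10, 49, None, 14, 40, None, None, None, 30, None, None, 37, None, 38]
Insertion path: 5 -> 28 -> 49 -> 40 -> 30 -> 37
Result: insert 34 as left child of 37
Final tree (level order): [5, 4, 28, None, None, 10, 49, None, 14, 40, None, None, None, 30, None, None, 37, 34, 38]


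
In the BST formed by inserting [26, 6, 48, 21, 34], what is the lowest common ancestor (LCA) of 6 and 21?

Tree insertion order: [26, 6, 48, 21, 34]
Tree (level-order array): [26, 6, 48, None, 21, 34]
In a BST, the LCA of p=6, q=21 is the first node v on the
root-to-leaf path with p <= v <= q (go left if both < v, right if both > v).
Walk from root:
  at 26: both 6 and 21 < 26, go left
  at 6: 6 <= 6 <= 21, this is the LCA
LCA = 6


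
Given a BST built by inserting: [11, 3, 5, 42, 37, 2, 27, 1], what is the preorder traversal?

Tree insertion order: [11, 3, 5, 42, 37, 2, 27, 1]
Tree (level-order array): [11, 3, 42, 2, 5, 37, None, 1, None, None, None, 27]
Preorder traversal: [11, 3, 2, 1, 5, 42, 37, 27]


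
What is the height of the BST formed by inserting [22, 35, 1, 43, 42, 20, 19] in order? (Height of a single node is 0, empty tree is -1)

Insertion order: [22, 35, 1, 43, 42, 20, 19]
Tree (level-order array): [22, 1, 35, None, 20, None, 43, 19, None, 42]
Compute height bottom-up (empty subtree = -1):
  height(19) = 1 + max(-1, -1) = 0
  height(20) = 1 + max(0, -1) = 1
  height(1) = 1 + max(-1, 1) = 2
  height(42) = 1 + max(-1, -1) = 0
  height(43) = 1 + max(0, -1) = 1
  height(35) = 1 + max(-1, 1) = 2
  height(22) = 1 + max(2, 2) = 3
Height = 3


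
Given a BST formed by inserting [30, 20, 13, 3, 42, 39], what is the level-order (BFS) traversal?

Tree insertion order: [30, 20, 13, 3, 42, 39]
Tree (level-order array): [30, 20, 42, 13, None, 39, None, 3]
BFS from the root, enqueuing left then right child of each popped node:
  queue [30] -> pop 30, enqueue [20, 42], visited so far: [30]
  queue [20, 42] -> pop 20, enqueue [13], visited so far: [30, 20]
  queue [42, 13] -> pop 42, enqueue [39], visited so far: [30, 20, 42]
  queue [13, 39] -> pop 13, enqueue [3], visited so far: [30, 20, 42, 13]
  queue [39, 3] -> pop 39, enqueue [none], visited so far: [30, 20, 42, 13, 39]
  queue [3] -> pop 3, enqueue [none], visited so far: [30, 20, 42, 13, 39, 3]
Result: [30, 20, 42, 13, 39, 3]


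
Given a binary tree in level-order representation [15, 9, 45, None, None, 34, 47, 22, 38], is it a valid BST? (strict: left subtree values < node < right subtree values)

Level-order array: [15, 9, 45, None, None, 34, 47, 22, 38]
Validate using subtree bounds (lo, hi): at each node, require lo < value < hi,
then recurse left with hi=value and right with lo=value.
Preorder trace (stopping at first violation):
  at node 15 with bounds (-inf, +inf): OK
  at node 9 with bounds (-inf, 15): OK
  at node 45 with bounds (15, +inf): OK
  at node 34 with bounds (15, 45): OK
  at node 22 with bounds (15, 34): OK
  at node 38 with bounds (34, 45): OK
  at node 47 with bounds (45, +inf): OK
No violation found at any node.
Result: Valid BST


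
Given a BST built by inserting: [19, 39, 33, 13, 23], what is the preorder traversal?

Tree insertion order: [19, 39, 33, 13, 23]
Tree (level-order array): [19, 13, 39, None, None, 33, None, 23]
Preorder traversal: [19, 13, 39, 33, 23]


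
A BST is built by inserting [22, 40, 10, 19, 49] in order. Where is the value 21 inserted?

Starting tree (level order): [22, 10, 40, None, 19, None, 49]
Insertion path: 22 -> 10 -> 19
Result: insert 21 as right child of 19
Final tree (level order): [22, 10, 40, None, 19, None, 49, None, 21]


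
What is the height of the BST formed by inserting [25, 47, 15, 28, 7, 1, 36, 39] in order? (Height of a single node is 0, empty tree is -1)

Insertion order: [25, 47, 15, 28, 7, 1, 36, 39]
Tree (level-order array): [25, 15, 47, 7, None, 28, None, 1, None, None, 36, None, None, None, 39]
Compute height bottom-up (empty subtree = -1):
  height(1) = 1 + max(-1, -1) = 0
  height(7) = 1 + max(0, -1) = 1
  height(15) = 1 + max(1, -1) = 2
  height(39) = 1 + max(-1, -1) = 0
  height(36) = 1 + max(-1, 0) = 1
  height(28) = 1 + max(-1, 1) = 2
  height(47) = 1 + max(2, -1) = 3
  height(25) = 1 + max(2, 3) = 4
Height = 4


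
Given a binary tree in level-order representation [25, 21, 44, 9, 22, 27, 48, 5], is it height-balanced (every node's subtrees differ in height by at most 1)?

Tree (level-order array): [25, 21, 44, 9, 22, 27, 48, 5]
Definition: a tree is height-balanced if, at every node, |h(left) - h(right)| <= 1 (empty subtree has height -1).
Bottom-up per-node check:
  node 5: h_left=-1, h_right=-1, diff=0 [OK], height=0
  node 9: h_left=0, h_right=-1, diff=1 [OK], height=1
  node 22: h_left=-1, h_right=-1, diff=0 [OK], height=0
  node 21: h_left=1, h_right=0, diff=1 [OK], height=2
  node 27: h_left=-1, h_right=-1, diff=0 [OK], height=0
  node 48: h_left=-1, h_right=-1, diff=0 [OK], height=0
  node 44: h_left=0, h_right=0, diff=0 [OK], height=1
  node 25: h_left=2, h_right=1, diff=1 [OK], height=3
All nodes satisfy the balance condition.
Result: Balanced


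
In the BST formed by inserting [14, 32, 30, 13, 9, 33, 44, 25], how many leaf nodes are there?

Tree built from: [14, 32, 30, 13, 9, 33, 44, 25]
Tree (level-order array): [14, 13, 32, 9, None, 30, 33, None, None, 25, None, None, 44]
Rule: A leaf has 0 children.
Per-node child counts:
  node 14: 2 child(ren)
  node 13: 1 child(ren)
  node 9: 0 child(ren)
  node 32: 2 child(ren)
  node 30: 1 child(ren)
  node 25: 0 child(ren)
  node 33: 1 child(ren)
  node 44: 0 child(ren)
Matching nodes: [9, 25, 44]
Count of leaf nodes: 3


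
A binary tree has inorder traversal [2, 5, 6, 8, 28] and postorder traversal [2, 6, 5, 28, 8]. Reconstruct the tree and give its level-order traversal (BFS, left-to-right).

Inorder:   [2, 5, 6, 8, 28]
Postorder: [2, 6, 5, 28, 8]
Algorithm: postorder visits root last, so walk postorder right-to-left;
each value is the root of the current inorder slice — split it at that
value, recurse on the right subtree first, then the left.
Recursive splits:
  root=8; inorder splits into left=[2, 5, 6], right=[28]
  root=28; inorder splits into left=[], right=[]
  root=5; inorder splits into left=[2], right=[6]
  root=6; inorder splits into left=[], right=[]
  root=2; inorder splits into left=[], right=[]
Reconstructed level-order: [8, 5, 28, 2, 6]


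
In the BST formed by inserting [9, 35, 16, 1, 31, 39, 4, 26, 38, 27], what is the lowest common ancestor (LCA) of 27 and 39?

Tree insertion order: [9, 35, 16, 1, 31, 39, 4, 26, 38, 27]
Tree (level-order array): [9, 1, 35, None, 4, 16, 39, None, None, None, 31, 38, None, 26, None, None, None, None, 27]
In a BST, the LCA of p=27, q=39 is the first node v on the
root-to-leaf path with p <= v <= q (go left if both < v, right if both > v).
Walk from root:
  at 9: both 27 and 39 > 9, go right
  at 35: 27 <= 35 <= 39, this is the LCA
LCA = 35


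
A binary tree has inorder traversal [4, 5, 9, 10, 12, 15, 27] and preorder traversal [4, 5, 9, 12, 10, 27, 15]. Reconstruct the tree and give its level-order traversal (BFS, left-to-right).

Inorder:  [4, 5, 9, 10, 12, 15, 27]
Preorder: [4, 5, 9, 12, 10, 27, 15]
Algorithm: preorder visits root first, so consume preorder in order;
for each root, split the current inorder slice at that value into
left-subtree inorder and right-subtree inorder, then recurse.
Recursive splits:
  root=4; inorder splits into left=[], right=[5, 9, 10, 12, 15, 27]
  root=5; inorder splits into left=[], right=[9, 10, 12, 15, 27]
  root=9; inorder splits into left=[], right=[10, 12, 15, 27]
  root=12; inorder splits into left=[10], right=[15, 27]
  root=10; inorder splits into left=[], right=[]
  root=27; inorder splits into left=[15], right=[]
  root=15; inorder splits into left=[], right=[]
Reconstructed level-order: [4, 5, 9, 12, 10, 27, 15]


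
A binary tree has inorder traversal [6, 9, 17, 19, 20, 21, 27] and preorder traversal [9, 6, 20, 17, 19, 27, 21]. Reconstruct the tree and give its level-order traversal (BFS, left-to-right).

Inorder:  [6, 9, 17, 19, 20, 21, 27]
Preorder: [9, 6, 20, 17, 19, 27, 21]
Algorithm: preorder visits root first, so consume preorder in order;
for each root, split the current inorder slice at that value into
left-subtree inorder and right-subtree inorder, then recurse.
Recursive splits:
  root=9; inorder splits into left=[6], right=[17, 19, 20, 21, 27]
  root=6; inorder splits into left=[], right=[]
  root=20; inorder splits into left=[17, 19], right=[21, 27]
  root=17; inorder splits into left=[], right=[19]
  root=19; inorder splits into left=[], right=[]
  root=27; inorder splits into left=[21], right=[]
  root=21; inorder splits into left=[], right=[]
Reconstructed level-order: [9, 6, 20, 17, 27, 19, 21]


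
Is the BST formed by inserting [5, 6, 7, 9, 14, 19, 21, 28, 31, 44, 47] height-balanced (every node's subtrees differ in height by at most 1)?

Tree (level-order array): [5, None, 6, None, 7, None, 9, None, 14, None, 19, None, 21, None, 28, None, 31, None, 44, None, 47]
Definition: a tree is height-balanced if, at every node, |h(left) - h(right)| <= 1 (empty subtree has height -1).
Bottom-up per-node check:
  node 47: h_left=-1, h_right=-1, diff=0 [OK], height=0
  node 44: h_left=-1, h_right=0, diff=1 [OK], height=1
  node 31: h_left=-1, h_right=1, diff=2 [FAIL (|-1-1|=2 > 1)], height=2
  node 28: h_left=-1, h_right=2, diff=3 [FAIL (|-1-2|=3 > 1)], height=3
  node 21: h_left=-1, h_right=3, diff=4 [FAIL (|-1-3|=4 > 1)], height=4
  node 19: h_left=-1, h_right=4, diff=5 [FAIL (|-1-4|=5 > 1)], height=5
  node 14: h_left=-1, h_right=5, diff=6 [FAIL (|-1-5|=6 > 1)], height=6
  node 9: h_left=-1, h_right=6, diff=7 [FAIL (|-1-6|=7 > 1)], height=7
  node 7: h_left=-1, h_right=7, diff=8 [FAIL (|-1-7|=8 > 1)], height=8
  node 6: h_left=-1, h_right=8, diff=9 [FAIL (|-1-8|=9 > 1)], height=9
  node 5: h_left=-1, h_right=9, diff=10 [FAIL (|-1-9|=10 > 1)], height=10
Node 31 violates the condition: |-1 - 1| = 2 > 1.
Result: Not balanced


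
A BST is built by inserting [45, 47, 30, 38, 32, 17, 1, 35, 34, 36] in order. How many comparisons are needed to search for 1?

Search path for 1: 45 -> 30 -> 17 -> 1
Found: True
Comparisons: 4


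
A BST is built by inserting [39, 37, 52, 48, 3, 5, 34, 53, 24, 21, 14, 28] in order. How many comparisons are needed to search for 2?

Search path for 2: 39 -> 37 -> 3
Found: False
Comparisons: 3


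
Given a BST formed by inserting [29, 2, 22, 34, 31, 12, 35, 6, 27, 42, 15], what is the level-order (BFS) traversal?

Tree insertion order: [29, 2, 22, 34, 31, 12, 35, 6, 27, 42, 15]
Tree (level-order array): [29, 2, 34, None, 22, 31, 35, 12, 27, None, None, None, 42, 6, 15]
BFS from the root, enqueuing left then right child of each popped node:
  queue [29] -> pop 29, enqueue [2, 34], visited so far: [29]
  queue [2, 34] -> pop 2, enqueue [22], visited so far: [29, 2]
  queue [34, 22] -> pop 34, enqueue [31, 35], visited so far: [29, 2, 34]
  queue [22, 31, 35] -> pop 22, enqueue [12, 27], visited so far: [29, 2, 34, 22]
  queue [31, 35, 12, 27] -> pop 31, enqueue [none], visited so far: [29, 2, 34, 22, 31]
  queue [35, 12, 27] -> pop 35, enqueue [42], visited so far: [29, 2, 34, 22, 31, 35]
  queue [12, 27, 42] -> pop 12, enqueue [6, 15], visited so far: [29, 2, 34, 22, 31, 35, 12]
  queue [27, 42, 6, 15] -> pop 27, enqueue [none], visited so far: [29, 2, 34, 22, 31, 35, 12, 27]
  queue [42, 6, 15] -> pop 42, enqueue [none], visited so far: [29, 2, 34, 22, 31, 35, 12, 27, 42]
  queue [6, 15] -> pop 6, enqueue [none], visited so far: [29, 2, 34, 22, 31, 35, 12, 27, 42, 6]
  queue [15] -> pop 15, enqueue [none], visited so far: [29, 2, 34, 22, 31, 35, 12, 27, 42, 6, 15]
Result: [29, 2, 34, 22, 31, 35, 12, 27, 42, 6, 15]


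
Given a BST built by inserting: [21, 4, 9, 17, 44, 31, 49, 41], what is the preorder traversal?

Tree insertion order: [21, 4, 9, 17, 44, 31, 49, 41]
Tree (level-order array): [21, 4, 44, None, 9, 31, 49, None, 17, None, 41]
Preorder traversal: [21, 4, 9, 17, 44, 31, 41, 49]


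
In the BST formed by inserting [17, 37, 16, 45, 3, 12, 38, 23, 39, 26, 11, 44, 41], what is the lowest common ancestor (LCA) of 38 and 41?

Tree insertion order: [17, 37, 16, 45, 3, 12, 38, 23, 39, 26, 11, 44, 41]
Tree (level-order array): [17, 16, 37, 3, None, 23, 45, None, 12, None, 26, 38, None, 11, None, None, None, None, 39, None, None, None, 44, 41]
In a BST, the LCA of p=38, q=41 is the first node v on the
root-to-leaf path with p <= v <= q (go left if both < v, right if both > v).
Walk from root:
  at 17: both 38 and 41 > 17, go right
  at 37: both 38 and 41 > 37, go right
  at 45: both 38 and 41 < 45, go left
  at 38: 38 <= 38 <= 41, this is the LCA
LCA = 38


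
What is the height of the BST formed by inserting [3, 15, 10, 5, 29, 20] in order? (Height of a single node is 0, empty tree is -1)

Insertion order: [3, 15, 10, 5, 29, 20]
Tree (level-order array): [3, None, 15, 10, 29, 5, None, 20]
Compute height bottom-up (empty subtree = -1):
  height(5) = 1 + max(-1, -1) = 0
  height(10) = 1 + max(0, -1) = 1
  height(20) = 1 + max(-1, -1) = 0
  height(29) = 1 + max(0, -1) = 1
  height(15) = 1 + max(1, 1) = 2
  height(3) = 1 + max(-1, 2) = 3
Height = 3


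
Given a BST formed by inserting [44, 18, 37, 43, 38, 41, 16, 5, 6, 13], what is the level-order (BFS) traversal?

Tree insertion order: [44, 18, 37, 43, 38, 41, 16, 5, 6, 13]
Tree (level-order array): [44, 18, None, 16, 37, 5, None, None, 43, None, 6, 38, None, None, 13, None, 41]
BFS from the root, enqueuing left then right child of each popped node:
  queue [44] -> pop 44, enqueue [18], visited so far: [44]
  queue [18] -> pop 18, enqueue [16, 37], visited so far: [44, 18]
  queue [16, 37] -> pop 16, enqueue [5], visited so far: [44, 18, 16]
  queue [37, 5] -> pop 37, enqueue [43], visited so far: [44, 18, 16, 37]
  queue [5, 43] -> pop 5, enqueue [6], visited so far: [44, 18, 16, 37, 5]
  queue [43, 6] -> pop 43, enqueue [38], visited so far: [44, 18, 16, 37, 5, 43]
  queue [6, 38] -> pop 6, enqueue [13], visited so far: [44, 18, 16, 37, 5, 43, 6]
  queue [38, 13] -> pop 38, enqueue [41], visited so far: [44, 18, 16, 37, 5, 43, 6, 38]
  queue [13, 41] -> pop 13, enqueue [none], visited so far: [44, 18, 16, 37, 5, 43, 6, 38, 13]
  queue [41] -> pop 41, enqueue [none], visited so far: [44, 18, 16, 37, 5, 43, 6, 38, 13, 41]
Result: [44, 18, 16, 37, 5, 43, 6, 38, 13, 41]


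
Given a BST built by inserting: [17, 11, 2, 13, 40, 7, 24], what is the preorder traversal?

Tree insertion order: [17, 11, 2, 13, 40, 7, 24]
Tree (level-order array): [17, 11, 40, 2, 13, 24, None, None, 7]
Preorder traversal: [17, 11, 2, 7, 13, 40, 24]


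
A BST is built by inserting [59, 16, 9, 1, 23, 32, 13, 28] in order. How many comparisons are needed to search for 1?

Search path for 1: 59 -> 16 -> 9 -> 1
Found: True
Comparisons: 4


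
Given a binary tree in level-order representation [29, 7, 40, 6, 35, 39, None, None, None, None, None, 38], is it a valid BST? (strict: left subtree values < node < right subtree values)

Level-order array: [29, 7, 40, 6, 35, 39, None, None, None, None, None, 38]
Validate using subtree bounds (lo, hi): at each node, require lo < value < hi,
then recurse left with hi=value and right with lo=value.
Preorder trace (stopping at first violation):
  at node 29 with bounds (-inf, +inf): OK
  at node 7 with bounds (-inf, 29): OK
  at node 6 with bounds (-inf, 7): OK
  at node 35 with bounds (7, 29): VIOLATION
Node 35 violates its bound: not (7 < 35 < 29).
Result: Not a valid BST


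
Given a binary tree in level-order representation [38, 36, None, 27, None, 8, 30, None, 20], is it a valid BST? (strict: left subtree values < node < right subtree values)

Level-order array: [38, 36, None, 27, None, 8, 30, None, 20]
Validate using subtree bounds (lo, hi): at each node, require lo < value < hi,
then recurse left with hi=value and right with lo=value.
Preorder trace (stopping at first violation):
  at node 38 with bounds (-inf, +inf): OK
  at node 36 with bounds (-inf, 38): OK
  at node 27 with bounds (-inf, 36): OK
  at node 8 with bounds (-inf, 27): OK
  at node 20 with bounds (8, 27): OK
  at node 30 with bounds (27, 36): OK
No violation found at any node.
Result: Valid BST


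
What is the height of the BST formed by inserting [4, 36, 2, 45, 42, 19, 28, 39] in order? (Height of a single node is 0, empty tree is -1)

Insertion order: [4, 36, 2, 45, 42, 19, 28, 39]
Tree (level-order array): [4, 2, 36, None, None, 19, 45, None, 28, 42, None, None, None, 39]
Compute height bottom-up (empty subtree = -1):
  height(2) = 1 + max(-1, -1) = 0
  height(28) = 1 + max(-1, -1) = 0
  height(19) = 1 + max(-1, 0) = 1
  height(39) = 1 + max(-1, -1) = 0
  height(42) = 1 + max(0, -1) = 1
  height(45) = 1 + max(1, -1) = 2
  height(36) = 1 + max(1, 2) = 3
  height(4) = 1 + max(0, 3) = 4
Height = 4


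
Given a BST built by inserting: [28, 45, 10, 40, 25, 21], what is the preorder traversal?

Tree insertion order: [28, 45, 10, 40, 25, 21]
Tree (level-order array): [28, 10, 45, None, 25, 40, None, 21]
Preorder traversal: [28, 10, 25, 21, 45, 40]


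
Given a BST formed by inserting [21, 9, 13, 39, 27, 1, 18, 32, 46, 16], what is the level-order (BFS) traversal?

Tree insertion order: [21, 9, 13, 39, 27, 1, 18, 32, 46, 16]
Tree (level-order array): [21, 9, 39, 1, 13, 27, 46, None, None, None, 18, None, 32, None, None, 16]
BFS from the root, enqueuing left then right child of each popped node:
  queue [21] -> pop 21, enqueue [9, 39], visited so far: [21]
  queue [9, 39] -> pop 9, enqueue [1, 13], visited so far: [21, 9]
  queue [39, 1, 13] -> pop 39, enqueue [27, 46], visited so far: [21, 9, 39]
  queue [1, 13, 27, 46] -> pop 1, enqueue [none], visited so far: [21, 9, 39, 1]
  queue [13, 27, 46] -> pop 13, enqueue [18], visited so far: [21, 9, 39, 1, 13]
  queue [27, 46, 18] -> pop 27, enqueue [32], visited so far: [21, 9, 39, 1, 13, 27]
  queue [46, 18, 32] -> pop 46, enqueue [none], visited so far: [21, 9, 39, 1, 13, 27, 46]
  queue [18, 32] -> pop 18, enqueue [16], visited so far: [21, 9, 39, 1, 13, 27, 46, 18]
  queue [32, 16] -> pop 32, enqueue [none], visited so far: [21, 9, 39, 1, 13, 27, 46, 18, 32]
  queue [16] -> pop 16, enqueue [none], visited so far: [21, 9, 39, 1, 13, 27, 46, 18, 32, 16]
Result: [21, 9, 39, 1, 13, 27, 46, 18, 32, 16]


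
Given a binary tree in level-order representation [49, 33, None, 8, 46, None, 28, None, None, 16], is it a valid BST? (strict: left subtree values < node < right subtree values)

Level-order array: [49, 33, None, 8, 46, None, 28, None, None, 16]
Validate using subtree bounds (lo, hi): at each node, require lo < value < hi,
then recurse left with hi=value and right with lo=value.
Preorder trace (stopping at first violation):
  at node 49 with bounds (-inf, +inf): OK
  at node 33 with bounds (-inf, 49): OK
  at node 8 with bounds (-inf, 33): OK
  at node 28 with bounds (8, 33): OK
  at node 16 with bounds (8, 28): OK
  at node 46 with bounds (33, 49): OK
No violation found at any node.
Result: Valid BST


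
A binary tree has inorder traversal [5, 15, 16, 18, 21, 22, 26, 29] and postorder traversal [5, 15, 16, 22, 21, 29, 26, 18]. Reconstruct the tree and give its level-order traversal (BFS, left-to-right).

Inorder:   [5, 15, 16, 18, 21, 22, 26, 29]
Postorder: [5, 15, 16, 22, 21, 29, 26, 18]
Algorithm: postorder visits root last, so walk postorder right-to-left;
each value is the root of the current inorder slice — split it at that
value, recurse on the right subtree first, then the left.
Recursive splits:
  root=18; inorder splits into left=[5, 15, 16], right=[21, 22, 26, 29]
  root=26; inorder splits into left=[21, 22], right=[29]
  root=29; inorder splits into left=[], right=[]
  root=21; inorder splits into left=[], right=[22]
  root=22; inorder splits into left=[], right=[]
  root=16; inorder splits into left=[5, 15], right=[]
  root=15; inorder splits into left=[5], right=[]
  root=5; inorder splits into left=[], right=[]
Reconstructed level-order: [18, 16, 26, 15, 21, 29, 5, 22]


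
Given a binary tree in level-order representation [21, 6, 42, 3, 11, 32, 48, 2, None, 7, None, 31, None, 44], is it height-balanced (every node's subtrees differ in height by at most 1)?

Tree (level-order array): [21, 6, 42, 3, 11, 32, 48, 2, None, 7, None, 31, None, 44]
Definition: a tree is height-balanced if, at every node, |h(left) - h(right)| <= 1 (empty subtree has height -1).
Bottom-up per-node check:
  node 2: h_left=-1, h_right=-1, diff=0 [OK], height=0
  node 3: h_left=0, h_right=-1, diff=1 [OK], height=1
  node 7: h_left=-1, h_right=-1, diff=0 [OK], height=0
  node 11: h_left=0, h_right=-1, diff=1 [OK], height=1
  node 6: h_left=1, h_right=1, diff=0 [OK], height=2
  node 31: h_left=-1, h_right=-1, diff=0 [OK], height=0
  node 32: h_left=0, h_right=-1, diff=1 [OK], height=1
  node 44: h_left=-1, h_right=-1, diff=0 [OK], height=0
  node 48: h_left=0, h_right=-1, diff=1 [OK], height=1
  node 42: h_left=1, h_right=1, diff=0 [OK], height=2
  node 21: h_left=2, h_right=2, diff=0 [OK], height=3
All nodes satisfy the balance condition.
Result: Balanced


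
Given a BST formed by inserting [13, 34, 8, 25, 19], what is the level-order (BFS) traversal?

Tree insertion order: [13, 34, 8, 25, 19]
Tree (level-order array): [13, 8, 34, None, None, 25, None, 19]
BFS from the root, enqueuing left then right child of each popped node:
  queue [13] -> pop 13, enqueue [8, 34], visited so far: [13]
  queue [8, 34] -> pop 8, enqueue [none], visited so far: [13, 8]
  queue [34] -> pop 34, enqueue [25], visited so far: [13, 8, 34]
  queue [25] -> pop 25, enqueue [19], visited so far: [13, 8, 34, 25]
  queue [19] -> pop 19, enqueue [none], visited so far: [13, 8, 34, 25, 19]
Result: [13, 8, 34, 25, 19]


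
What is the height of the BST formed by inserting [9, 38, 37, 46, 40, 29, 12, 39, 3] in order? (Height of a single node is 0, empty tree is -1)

Insertion order: [9, 38, 37, 46, 40, 29, 12, 39, 3]
Tree (level-order array): [9, 3, 38, None, None, 37, 46, 29, None, 40, None, 12, None, 39]
Compute height bottom-up (empty subtree = -1):
  height(3) = 1 + max(-1, -1) = 0
  height(12) = 1 + max(-1, -1) = 0
  height(29) = 1 + max(0, -1) = 1
  height(37) = 1 + max(1, -1) = 2
  height(39) = 1 + max(-1, -1) = 0
  height(40) = 1 + max(0, -1) = 1
  height(46) = 1 + max(1, -1) = 2
  height(38) = 1 + max(2, 2) = 3
  height(9) = 1 + max(0, 3) = 4
Height = 4


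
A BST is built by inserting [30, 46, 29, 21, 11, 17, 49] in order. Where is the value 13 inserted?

Starting tree (level order): [30, 29, 46, 21, None, None, 49, 11, None, None, None, None, 17]
Insertion path: 30 -> 29 -> 21 -> 11 -> 17
Result: insert 13 as left child of 17
Final tree (level order): [30, 29, 46, 21, None, None, 49, 11, None, None, None, None, 17, 13]


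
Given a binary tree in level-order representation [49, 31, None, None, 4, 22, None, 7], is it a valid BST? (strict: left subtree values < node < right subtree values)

Level-order array: [49, 31, None, None, 4, 22, None, 7]
Validate using subtree bounds (lo, hi): at each node, require lo < value < hi,
then recurse left with hi=value and right with lo=value.
Preorder trace (stopping at first violation):
  at node 49 with bounds (-inf, +inf): OK
  at node 31 with bounds (-inf, 49): OK
  at node 4 with bounds (31, 49): VIOLATION
Node 4 violates its bound: not (31 < 4 < 49).
Result: Not a valid BST


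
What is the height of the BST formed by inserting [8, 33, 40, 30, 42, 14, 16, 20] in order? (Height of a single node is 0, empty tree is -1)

Insertion order: [8, 33, 40, 30, 42, 14, 16, 20]
Tree (level-order array): [8, None, 33, 30, 40, 14, None, None, 42, None, 16, None, None, None, 20]
Compute height bottom-up (empty subtree = -1):
  height(20) = 1 + max(-1, -1) = 0
  height(16) = 1 + max(-1, 0) = 1
  height(14) = 1 + max(-1, 1) = 2
  height(30) = 1 + max(2, -1) = 3
  height(42) = 1 + max(-1, -1) = 0
  height(40) = 1 + max(-1, 0) = 1
  height(33) = 1 + max(3, 1) = 4
  height(8) = 1 + max(-1, 4) = 5
Height = 5


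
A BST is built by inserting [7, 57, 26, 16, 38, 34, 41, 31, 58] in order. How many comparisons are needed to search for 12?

Search path for 12: 7 -> 57 -> 26 -> 16
Found: False
Comparisons: 4


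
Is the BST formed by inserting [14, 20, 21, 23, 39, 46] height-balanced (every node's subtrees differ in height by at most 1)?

Tree (level-order array): [14, None, 20, None, 21, None, 23, None, 39, None, 46]
Definition: a tree is height-balanced if, at every node, |h(left) - h(right)| <= 1 (empty subtree has height -1).
Bottom-up per-node check:
  node 46: h_left=-1, h_right=-1, diff=0 [OK], height=0
  node 39: h_left=-1, h_right=0, diff=1 [OK], height=1
  node 23: h_left=-1, h_right=1, diff=2 [FAIL (|-1-1|=2 > 1)], height=2
  node 21: h_left=-1, h_right=2, diff=3 [FAIL (|-1-2|=3 > 1)], height=3
  node 20: h_left=-1, h_right=3, diff=4 [FAIL (|-1-3|=4 > 1)], height=4
  node 14: h_left=-1, h_right=4, diff=5 [FAIL (|-1-4|=5 > 1)], height=5
Node 23 violates the condition: |-1 - 1| = 2 > 1.
Result: Not balanced


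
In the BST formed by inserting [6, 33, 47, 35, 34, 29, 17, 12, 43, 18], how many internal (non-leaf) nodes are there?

Tree built from: [6, 33, 47, 35, 34, 29, 17, 12, 43, 18]
Tree (level-order array): [6, None, 33, 29, 47, 17, None, 35, None, 12, 18, 34, 43]
Rule: An internal node has at least one child.
Per-node child counts:
  node 6: 1 child(ren)
  node 33: 2 child(ren)
  node 29: 1 child(ren)
  node 17: 2 child(ren)
  node 12: 0 child(ren)
  node 18: 0 child(ren)
  node 47: 1 child(ren)
  node 35: 2 child(ren)
  node 34: 0 child(ren)
  node 43: 0 child(ren)
Matching nodes: [6, 33, 29, 17, 47, 35]
Count of internal (non-leaf) nodes: 6


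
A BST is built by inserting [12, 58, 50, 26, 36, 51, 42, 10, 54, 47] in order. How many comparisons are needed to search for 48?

Search path for 48: 12 -> 58 -> 50 -> 26 -> 36 -> 42 -> 47
Found: False
Comparisons: 7


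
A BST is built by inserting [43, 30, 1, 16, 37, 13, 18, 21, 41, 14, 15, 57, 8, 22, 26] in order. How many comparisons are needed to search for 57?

Search path for 57: 43 -> 57
Found: True
Comparisons: 2


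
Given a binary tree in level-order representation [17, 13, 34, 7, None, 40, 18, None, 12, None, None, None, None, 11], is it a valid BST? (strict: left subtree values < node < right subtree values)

Level-order array: [17, 13, 34, 7, None, 40, 18, None, 12, None, None, None, None, 11]
Validate using subtree bounds (lo, hi): at each node, require lo < value < hi,
then recurse left with hi=value and right with lo=value.
Preorder trace (stopping at first violation):
  at node 17 with bounds (-inf, +inf): OK
  at node 13 with bounds (-inf, 17): OK
  at node 7 with bounds (-inf, 13): OK
  at node 12 with bounds (7, 13): OK
  at node 11 with bounds (7, 12): OK
  at node 34 with bounds (17, +inf): OK
  at node 40 with bounds (17, 34): VIOLATION
Node 40 violates its bound: not (17 < 40 < 34).
Result: Not a valid BST


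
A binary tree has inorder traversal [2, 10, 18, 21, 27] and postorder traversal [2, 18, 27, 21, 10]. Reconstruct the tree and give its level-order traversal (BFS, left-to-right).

Inorder:   [2, 10, 18, 21, 27]
Postorder: [2, 18, 27, 21, 10]
Algorithm: postorder visits root last, so walk postorder right-to-left;
each value is the root of the current inorder slice — split it at that
value, recurse on the right subtree first, then the left.
Recursive splits:
  root=10; inorder splits into left=[2], right=[18, 21, 27]
  root=21; inorder splits into left=[18], right=[27]
  root=27; inorder splits into left=[], right=[]
  root=18; inorder splits into left=[], right=[]
  root=2; inorder splits into left=[], right=[]
Reconstructed level-order: [10, 2, 21, 18, 27]


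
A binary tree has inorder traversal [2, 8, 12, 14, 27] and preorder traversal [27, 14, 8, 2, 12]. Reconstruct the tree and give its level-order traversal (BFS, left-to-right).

Inorder:  [2, 8, 12, 14, 27]
Preorder: [27, 14, 8, 2, 12]
Algorithm: preorder visits root first, so consume preorder in order;
for each root, split the current inorder slice at that value into
left-subtree inorder and right-subtree inorder, then recurse.
Recursive splits:
  root=27; inorder splits into left=[2, 8, 12, 14], right=[]
  root=14; inorder splits into left=[2, 8, 12], right=[]
  root=8; inorder splits into left=[2], right=[12]
  root=2; inorder splits into left=[], right=[]
  root=12; inorder splits into left=[], right=[]
Reconstructed level-order: [27, 14, 8, 2, 12]


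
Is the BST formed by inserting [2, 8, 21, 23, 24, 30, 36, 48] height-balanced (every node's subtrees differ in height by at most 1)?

Tree (level-order array): [2, None, 8, None, 21, None, 23, None, 24, None, 30, None, 36, None, 48]
Definition: a tree is height-balanced if, at every node, |h(left) - h(right)| <= 1 (empty subtree has height -1).
Bottom-up per-node check:
  node 48: h_left=-1, h_right=-1, diff=0 [OK], height=0
  node 36: h_left=-1, h_right=0, diff=1 [OK], height=1
  node 30: h_left=-1, h_right=1, diff=2 [FAIL (|-1-1|=2 > 1)], height=2
  node 24: h_left=-1, h_right=2, diff=3 [FAIL (|-1-2|=3 > 1)], height=3
  node 23: h_left=-1, h_right=3, diff=4 [FAIL (|-1-3|=4 > 1)], height=4
  node 21: h_left=-1, h_right=4, diff=5 [FAIL (|-1-4|=5 > 1)], height=5
  node 8: h_left=-1, h_right=5, diff=6 [FAIL (|-1-5|=6 > 1)], height=6
  node 2: h_left=-1, h_right=6, diff=7 [FAIL (|-1-6|=7 > 1)], height=7
Node 30 violates the condition: |-1 - 1| = 2 > 1.
Result: Not balanced


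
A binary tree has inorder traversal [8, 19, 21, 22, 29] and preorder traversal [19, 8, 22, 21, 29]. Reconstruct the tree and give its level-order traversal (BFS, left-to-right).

Inorder:  [8, 19, 21, 22, 29]
Preorder: [19, 8, 22, 21, 29]
Algorithm: preorder visits root first, so consume preorder in order;
for each root, split the current inorder slice at that value into
left-subtree inorder and right-subtree inorder, then recurse.
Recursive splits:
  root=19; inorder splits into left=[8], right=[21, 22, 29]
  root=8; inorder splits into left=[], right=[]
  root=22; inorder splits into left=[21], right=[29]
  root=21; inorder splits into left=[], right=[]
  root=29; inorder splits into left=[], right=[]
Reconstructed level-order: [19, 8, 22, 21, 29]


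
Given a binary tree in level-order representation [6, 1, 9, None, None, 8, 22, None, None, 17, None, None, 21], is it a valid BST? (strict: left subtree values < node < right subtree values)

Level-order array: [6, 1, 9, None, None, 8, 22, None, None, 17, None, None, 21]
Validate using subtree bounds (lo, hi): at each node, require lo < value < hi,
then recurse left with hi=value and right with lo=value.
Preorder trace (stopping at first violation):
  at node 6 with bounds (-inf, +inf): OK
  at node 1 with bounds (-inf, 6): OK
  at node 9 with bounds (6, +inf): OK
  at node 8 with bounds (6, 9): OK
  at node 22 with bounds (9, +inf): OK
  at node 17 with bounds (9, 22): OK
  at node 21 with bounds (17, 22): OK
No violation found at any node.
Result: Valid BST


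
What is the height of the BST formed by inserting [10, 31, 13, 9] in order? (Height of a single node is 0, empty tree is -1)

Insertion order: [10, 31, 13, 9]
Tree (level-order array): [10, 9, 31, None, None, 13]
Compute height bottom-up (empty subtree = -1):
  height(9) = 1 + max(-1, -1) = 0
  height(13) = 1 + max(-1, -1) = 0
  height(31) = 1 + max(0, -1) = 1
  height(10) = 1 + max(0, 1) = 2
Height = 2


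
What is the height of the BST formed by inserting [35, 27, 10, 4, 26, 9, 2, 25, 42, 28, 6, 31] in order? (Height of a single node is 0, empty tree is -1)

Insertion order: [35, 27, 10, 4, 26, 9, 2, 25, 42, 28, 6, 31]
Tree (level-order array): [35, 27, 42, 10, 28, None, None, 4, 26, None, 31, 2, 9, 25, None, None, None, None, None, 6]
Compute height bottom-up (empty subtree = -1):
  height(2) = 1 + max(-1, -1) = 0
  height(6) = 1 + max(-1, -1) = 0
  height(9) = 1 + max(0, -1) = 1
  height(4) = 1 + max(0, 1) = 2
  height(25) = 1 + max(-1, -1) = 0
  height(26) = 1 + max(0, -1) = 1
  height(10) = 1 + max(2, 1) = 3
  height(31) = 1 + max(-1, -1) = 0
  height(28) = 1 + max(-1, 0) = 1
  height(27) = 1 + max(3, 1) = 4
  height(42) = 1 + max(-1, -1) = 0
  height(35) = 1 + max(4, 0) = 5
Height = 5


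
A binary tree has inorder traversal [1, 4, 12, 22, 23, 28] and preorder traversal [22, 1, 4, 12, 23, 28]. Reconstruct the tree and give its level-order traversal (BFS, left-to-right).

Inorder:  [1, 4, 12, 22, 23, 28]
Preorder: [22, 1, 4, 12, 23, 28]
Algorithm: preorder visits root first, so consume preorder in order;
for each root, split the current inorder slice at that value into
left-subtree inorder and right-subtree inorder, then recurse.
Recursive splits:
  root=22; inorder splits into left=[1, 4, 12], right=[23, 28]
  root=1; inorder splits into left=[], right=[4, 12]
  root=4; inorder splits into left=[], right=[12]
  root=12; inorder splits into left=[], right=[]
  root=23; inorder splits into left=[], right=[28]
  root=28; inorder splits into left=[], right=[]
Reconstructed level-order: [22, 1, 23, 4, 28, 12]
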